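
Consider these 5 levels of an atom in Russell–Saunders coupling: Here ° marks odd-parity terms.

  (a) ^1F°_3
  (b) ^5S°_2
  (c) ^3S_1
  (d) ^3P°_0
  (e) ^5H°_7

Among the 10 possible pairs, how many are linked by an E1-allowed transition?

(a)–(b): forbidden (parity, ΔS, ΔL).
(a)–(c): forbidden (ΔS, ΔL, ΔJ).
(a)–(d): forbidden (parity, ΔS, ΔL, ΔJ).
(a)–(e): forbidden (parity, ΔS, ΔL, ΔJ).
(b)–(c): forbidden (ΔS, ΔL).
(b)–(d): forbidden (parity, ΔS, ΔJ).
(b)–(e): forbidden (parity, ΔL, ΔJ).
(c)–(d): allowed.
(c)–(e): forbidden (ΔS, ΔL, ΔJ).
(d)–(e): forbidden (parity, ΔS, ΔL, ΔJ).
Allowed pairs: 1 of 10.

1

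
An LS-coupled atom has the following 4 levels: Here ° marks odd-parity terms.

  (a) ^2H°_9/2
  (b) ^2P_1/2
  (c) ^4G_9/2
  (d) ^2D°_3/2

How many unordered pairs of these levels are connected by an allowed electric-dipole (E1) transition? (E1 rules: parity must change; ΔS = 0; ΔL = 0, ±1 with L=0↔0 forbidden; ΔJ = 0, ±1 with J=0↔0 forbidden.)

(a)–(b): forbidden (ΔL, ΔJ).
(a)–(c): forbidden (ΔS).
(a)–(d): forbidden (parity, ΔL, ΔJ).
(b)–(c): forbidden (parity, ΔS, ΔL, ΔJ).
(b)–(d): allowed.
(c)–(d): forbidden (ΔS, ΔL, ΔJ).
Allowed pairs: 1 of 6.

1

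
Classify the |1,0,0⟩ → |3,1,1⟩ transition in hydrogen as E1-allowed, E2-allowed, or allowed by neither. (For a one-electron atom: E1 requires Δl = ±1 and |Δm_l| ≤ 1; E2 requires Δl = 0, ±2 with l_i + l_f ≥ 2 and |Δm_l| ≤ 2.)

Δl = 1 − 0 = +1; l_i + l_f = 1.
Δm_l = +1.
E1 (Δl = ±1, |Δm_l| ≤ 1): satisfied.
E2 (Δl = 0,±2, l_i+l_f ≥ 2, |Δm_l| ≤ 2): not satisfied.

E1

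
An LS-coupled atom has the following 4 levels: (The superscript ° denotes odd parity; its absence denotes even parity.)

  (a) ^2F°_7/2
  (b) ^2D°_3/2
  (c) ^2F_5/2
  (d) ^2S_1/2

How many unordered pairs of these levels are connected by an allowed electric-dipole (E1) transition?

2

(a)–(b): forbidden (parity, ΔJ).
(a)–(c): allowed.
(a)–(d): forbidden (ΔL, ΔJ).
(b)–(c): allowed.
(b)–(d): forbidden (ΔL).
(c)–(d): forbidden (parity, ΔL, ΔJ).
Allowed pairs: 2 of 6.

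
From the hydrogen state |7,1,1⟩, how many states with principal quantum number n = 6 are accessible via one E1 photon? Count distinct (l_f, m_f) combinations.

E1 requires Δl = ±1, so l_f ∈ {0, 2}; with 0 ≤ l_f ≤ n_f−1 = 5, the allowed l_f values are {0, 2}.
For l_f = 0: m_f ∈ {m_i−1, m_i, m_i+1} ∩ [−0, 0] = {0} → 1 state.
For l_f = 2: m_f ∈ {m_i−1, m_i, m_i+1} ∩ [−2, 2] = {0, 1, 2} → 3 states.
Total: 4.

4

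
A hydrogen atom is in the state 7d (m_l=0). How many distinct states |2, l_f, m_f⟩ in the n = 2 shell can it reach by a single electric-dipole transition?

3

E1 requires Δl = ±1, so l_f ∈ {1, 3}; with 0 ≤ l_f ≤ n_f−1 = 1, the allowed l_f values are {1}.
For l_f = 1: m_f ∈ {m_i−1, m_i, m_i+1} ∩ [−1, 1] = {-1, 0, 1} → 3 states.
Total: 3.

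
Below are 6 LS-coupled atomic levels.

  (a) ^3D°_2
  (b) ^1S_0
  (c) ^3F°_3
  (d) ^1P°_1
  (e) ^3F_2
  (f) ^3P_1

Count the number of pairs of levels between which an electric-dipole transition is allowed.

(a)–(b): forbidden (ΔS, ΔL, ΔJ).
(a)–(c): forbidden (parity).
(a)–(d): forbidden (parity, ΔS).
(a)–(e): allowed.
(a)–(f): allowed.
(b)–(c): forbidden (ΔS, ΔL, ΔJ).
(b)–(d): allowed.
(b)–(e): forbidden (parity, ΔS, ΔL, ΔJ).
(b)–(f): forbidden (parity, ΔS).
(c)–(d): forbidden (parity, ΔS, ΔL, ΔJ).
(c)–(e): allowed.
(c)–(f): forbidden (ΔL, ΔJ).
(d)–(e): forbidden (ΔS, ΔL).
(d)–(f): forbidden (ΔS).
(e)–(f): forbidden (parity, ΔL).
Allowed pairs: 4 of 15.

4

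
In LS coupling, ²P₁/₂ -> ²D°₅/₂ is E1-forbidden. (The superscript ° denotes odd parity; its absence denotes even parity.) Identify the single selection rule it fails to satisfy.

the ΔJ = 0, ±1 rule

Initial level: S=1/2, L=1, J=1/2, parity even. Final level: S=1/2, L=2, J=5/2, parity odd.
Parity must change: even → odd — ok.
ΔS = 0: S: 1/2 → 1/2 — ok.
ΔL = 0, ±1 (not L=0↔0): L: 1 → 2, ΔL = +1 — ok.
ΔJ = 0, ±1 (not J=0↔0): J: 1/2 → 5/2, ΔJ = +2 — fails.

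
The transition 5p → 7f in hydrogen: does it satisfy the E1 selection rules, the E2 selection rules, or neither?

E2

Δl = 3 − 1 = +2; l_i + l_f = 4.
E1 (Δl = ±1): not satisfied.
E2 (Δl = 0,±2, l_i+l_f ≥ 2): satisfied.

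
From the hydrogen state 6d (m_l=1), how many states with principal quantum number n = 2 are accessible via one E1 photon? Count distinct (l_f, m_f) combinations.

E1 requires Δl = ±1, so l_f ∈ {1, 3}; with 0 ≤ l_f ≤ n_f−1 = 1, the allowed l_f values are {1}.
For l_f = 1: m_f ∈ {m_i−1, m_i, m_i+1} ∩ [−1, 1] = {0, 1} → 2 states.
Total: 2.

2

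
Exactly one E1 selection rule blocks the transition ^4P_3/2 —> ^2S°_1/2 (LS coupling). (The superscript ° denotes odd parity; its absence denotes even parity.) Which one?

the ΔS = 0 rule

Parity must change: even → odd — satisfied.
ΔS = 0: S: 3/2 → 1/2 — violated.
ΔL = 0, ±1 (not L=0↔0): L: 1 → 0, ΔL = -1 — satisfied.
ΔJ = 0, ±1 (not J=0↔0): J: 3/2 → 1/2, ΔJ = -1 — satisfied.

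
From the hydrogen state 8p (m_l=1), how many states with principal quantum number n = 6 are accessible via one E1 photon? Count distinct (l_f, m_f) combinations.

4

E1 requires Δl = ±1, so l_f ∈ {0, 2}; with 0 ≤ l_f ≤ n_f−1 = 5, the allowed l_f values are {0, 2}.
For l_f = 0: m_f ∈ {m_i−1, m_i, m_i+1} ∩ [−0, 0] = {0} → 1 state.
For l_f = 2: m_f ∈ {m_i−1, m_i, m_i+1} ∩ [−2, 2] = {0, 1, 2} → 3 states.
Total: 4.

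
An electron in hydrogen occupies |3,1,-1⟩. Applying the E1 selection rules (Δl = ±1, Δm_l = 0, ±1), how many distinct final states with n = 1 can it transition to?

E1 requires Δl = ±1, so l_f ∈ {0, 2}; with 0 ≤ l_f ≤ n_f−1 = 0, the allowed l_f values are {0}.
For l_f = 0: m_f ∈ {m_i−1, m_i, m_i+1} ∩ [−0, 0] = {0} → 1 state.
Total: 1.

1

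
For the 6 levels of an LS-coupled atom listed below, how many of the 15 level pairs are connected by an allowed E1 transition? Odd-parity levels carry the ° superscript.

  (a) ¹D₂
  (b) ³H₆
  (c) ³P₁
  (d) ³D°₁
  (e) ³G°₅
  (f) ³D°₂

(a)–(b): forbidden (parity, ΔS, ΔL, ΔJ).
(a)–(c): forbidden (parity, ΔS).
(a)–(d): forbidden (ΔS).
(a)–(e): forbidden (ΔS, ΔL, ΔJ).
(a)–(f): forbidden (ΔS).
(b)–(c): forbidden (parity, ΔL, ΔJ).
(b)–(d): forbidden (ΔL, ΔJ).
(b)–(e): allowed.
(b)–(f): forbidden (ΔL, ΔJ).
(c)–(d): allowed.
(c)–(e): forbidden (ΔL, ΔJ).
(c)–(f): allowed.
(d)–(e): forbidden (parity, ΔL, ΔJ).
(d)–(f): forbidden (parity).
(e)–(f): forbidden (parity, ΔL, ΔJ).
Allowed pairs: 3 of 15.

3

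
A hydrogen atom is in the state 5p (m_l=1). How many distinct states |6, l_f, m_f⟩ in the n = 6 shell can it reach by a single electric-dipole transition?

4

E1 requires Δl = ±1, so l_f ∈ {0, 2}; with 0 ≤ l_f ≤ n_f−1 = 5, the allowed l_f values are {0, 2}.
For l_f = 0: m_f ∈ {m_i−1, m_i, m_i+1} ∩ [−0, 0] = {0} → 1 state.
For l_f = 2: m_f ∈ {m_i−1, m_i, m_i+1} ∩ [−2, 2] = {0, 1, 2} → 3 states.
Total: 4.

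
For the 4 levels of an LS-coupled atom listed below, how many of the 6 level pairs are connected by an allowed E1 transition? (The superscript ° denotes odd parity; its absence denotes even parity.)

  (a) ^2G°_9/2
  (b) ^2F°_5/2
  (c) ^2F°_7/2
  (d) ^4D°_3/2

0

(a)–(b): forbidden (parity, ΔJ).
(a)–(c): forbidden (parity).
(a)–(d): forbidden (parity, ΔS, ΔL, ΔJ).
(b)–(c): forbidden (parity).
(b)–(d): forbidden (parity, ΔS).
(c)–(d): forbidden (parity, ΔS, ΔJ).
Allowed pairs: 0 of 6.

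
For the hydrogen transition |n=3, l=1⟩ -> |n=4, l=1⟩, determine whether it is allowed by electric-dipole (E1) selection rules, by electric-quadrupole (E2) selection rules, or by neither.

E2

Δl = 1 − 1 = +0; l_i + l_f = 2.
E1 (Δl = ±1): not satisfied.
E2 (Δl = 0,±2, l_i+l_f ≥ 2): satisfied.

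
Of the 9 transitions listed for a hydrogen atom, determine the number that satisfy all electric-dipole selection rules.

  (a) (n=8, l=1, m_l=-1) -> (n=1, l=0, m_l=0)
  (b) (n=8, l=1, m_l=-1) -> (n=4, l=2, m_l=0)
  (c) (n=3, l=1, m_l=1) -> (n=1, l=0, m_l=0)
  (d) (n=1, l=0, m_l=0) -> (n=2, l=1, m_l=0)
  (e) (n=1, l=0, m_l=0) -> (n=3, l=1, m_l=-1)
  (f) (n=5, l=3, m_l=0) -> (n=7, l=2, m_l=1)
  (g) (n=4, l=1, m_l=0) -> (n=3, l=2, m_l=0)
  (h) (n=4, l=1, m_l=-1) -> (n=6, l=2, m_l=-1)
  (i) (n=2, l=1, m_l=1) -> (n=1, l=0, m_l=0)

9

(a) allowed
(b) allowed
(c) allowed
(d) allowed
(e) allowed
(f) allowed
(g) allowed
(h) allowed
(i) allowed
Total allowed: 9 of 9.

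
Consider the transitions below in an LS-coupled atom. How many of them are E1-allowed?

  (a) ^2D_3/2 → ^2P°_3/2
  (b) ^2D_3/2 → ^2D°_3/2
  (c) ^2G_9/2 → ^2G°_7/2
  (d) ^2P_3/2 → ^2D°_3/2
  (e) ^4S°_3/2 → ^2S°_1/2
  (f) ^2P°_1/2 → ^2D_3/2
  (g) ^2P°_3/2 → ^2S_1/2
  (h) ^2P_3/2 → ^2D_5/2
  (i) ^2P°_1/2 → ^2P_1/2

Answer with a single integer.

7

(a) allowed
(b) allowed
(c) allowed
(d) allowed
(e) forbidden (parity, ΔS, ΔL fail)
(f) allowed
(g) allowed
(h) forbidden (parity fails)
(i) allowed
Total allowed: 7 of 9.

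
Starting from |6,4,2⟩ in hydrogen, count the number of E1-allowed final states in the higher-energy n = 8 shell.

6

E1 requires Δl = ±1, so l_f ∈ {3, 5}; with 0 ≤ l_f ≤ n_f−1 = 7, the allowed l_f values are {3, 5}.
For l_f = 3: m_f ∈ {m_i−1, m_i, m_i+1} ∩ [−3, 3] = {1, 2, 3} → 3 states.
For l_f = 5: m_f ∈ {m_i−1, m_i, m_i+1} ∩ [−5, 5] = {1, 2, 3} → 3 states.
Total: 6.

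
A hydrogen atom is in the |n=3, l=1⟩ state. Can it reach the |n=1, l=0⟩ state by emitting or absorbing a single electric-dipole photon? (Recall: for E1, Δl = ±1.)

allowed

l: 1 → 0 (Δl = -1). Δl = ±1 ✓.
All E1 selection rules are satisfied.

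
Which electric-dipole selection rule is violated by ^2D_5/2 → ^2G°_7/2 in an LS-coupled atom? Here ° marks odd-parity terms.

Initial level: S=1/2, L=2, J=5/2, parity even. Final level: S=1/2, L=4, J=7/2, parity odd.
ΔJ = 0, ±1 (not J=0↔0): J: 5/2 → 7/2, ΔJ = +1 — ok.
Parity must change: even → odd — ok.
ΔS = 0: S: 1/2 → 1/2 — ok.
ΔL = 0, ±1 (not L=0↔0): L: 2 → 4, ΔL = +2 — fails.

the ΔL = 0, ±1 rule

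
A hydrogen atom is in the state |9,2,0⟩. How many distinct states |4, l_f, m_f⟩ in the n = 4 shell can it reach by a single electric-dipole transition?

E1 requires Δl = ±1, so l_f ∈ {1, 3}; with 0 ≤ l_f ≤ n_f−1 = 3, the allowed l_f values are {1, 3}.
For l_f = 1: m_f ∈ {m_i−1, m_i, m_i+1} ∩ [−1, 1] = {-1, 0, 1} → 3 states.
For l_f = 3: m_f ∈ {m_i−1, m_i, m_i+1} ∩ [−3, 3] = {-1, 0, 1} → 3 states.
Total: 6.

6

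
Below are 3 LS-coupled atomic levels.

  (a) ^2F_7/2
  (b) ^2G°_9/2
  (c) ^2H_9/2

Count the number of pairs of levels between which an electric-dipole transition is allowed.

2

(a)–(b): allowed.
(a)–(c): forbidden (parity, ΔL).
(b)–(c): allowed.
Allowed pairs: 2 of 3.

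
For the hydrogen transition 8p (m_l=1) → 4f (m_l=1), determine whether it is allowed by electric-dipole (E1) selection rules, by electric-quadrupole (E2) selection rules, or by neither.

E2

Δl = 3 − 1 = +2; l_i + l_f = 4.
Δm_l = +0.
E1 (Δl = ±1, |Δm_l| ≤ 1): not satisfied.
E2 (Δl = 0,±2, l_i+l_f ≥ 2, |Δm_l| ≤ 2): satisfied.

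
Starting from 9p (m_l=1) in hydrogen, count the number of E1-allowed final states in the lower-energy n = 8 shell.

E1 requires Δl = ±1, so l_f ∈ {0, 2}; with 0 ≤ l_f ≤ n_f−1 = 7, the allowed l_f values are {0, 2}.
For l_f = 0: m_f ∈ {m_i−1, m_i, m_i+1} ∩ [−0, 0] = {0} → 1 state.
For l_f = 2: m_f ∈ {m_i−1, m_i, m_i+1} ∩ [−2, 2] = {0, 1, 2} → 3 states.
Total: 4.

4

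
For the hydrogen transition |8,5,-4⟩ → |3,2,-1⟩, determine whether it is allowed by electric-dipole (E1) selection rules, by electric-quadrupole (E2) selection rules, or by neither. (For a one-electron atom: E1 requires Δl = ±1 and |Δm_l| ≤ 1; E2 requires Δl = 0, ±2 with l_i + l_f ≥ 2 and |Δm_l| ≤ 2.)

Δl = 2 − 5 = -3; l_i + l_f = 7.
Δm_l = +3.
E1 (Δl = ±1, |Δm_l| ≤ 1): not satisfied.
E2 (Δl = 0,±2, l_i+l_f ≥ 2, |Δm_l| ≤ 2): not satisfied.

neither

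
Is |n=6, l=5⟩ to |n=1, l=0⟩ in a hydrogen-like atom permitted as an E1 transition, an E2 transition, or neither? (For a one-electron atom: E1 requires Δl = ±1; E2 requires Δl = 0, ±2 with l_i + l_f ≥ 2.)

Δl = 0 − 5 = -5; l_i + l_f = 5.
E1 (Δl = ±1): not satisfied.
E2 (Δl = 0,±2, l_i+l_f ≥ 2): not satisfied.

neither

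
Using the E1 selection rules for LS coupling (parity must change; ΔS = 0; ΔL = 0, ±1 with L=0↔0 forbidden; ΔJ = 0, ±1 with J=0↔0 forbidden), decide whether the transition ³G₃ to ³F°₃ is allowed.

Reading off the term symbols: S 1→1, L 4→3, J 3→3, parity even→odd.
Parity must change: even → odd — passes.
ΔS = 0: S: 1 → 1 — passes.
ΔL = 0, ±1 (not L=0↔0): L: 4 → 3, ΔL = -1 — passes.
ΔJ = 0, ±1 (not J=0↔0): J: 3 → 3, ΔJ = +0 — passes.
All four E1 rules are satisfied.

allowed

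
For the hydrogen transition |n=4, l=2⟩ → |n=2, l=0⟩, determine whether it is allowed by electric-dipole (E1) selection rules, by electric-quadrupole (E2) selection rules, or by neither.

E2

Δl = 0 − 2 = -2; l_i + l_f = 2.
E1 (Δl = ±1): not satisfied.
E2 (Δl = 0,±2, l_i+l_f ≥ 2): satisfied.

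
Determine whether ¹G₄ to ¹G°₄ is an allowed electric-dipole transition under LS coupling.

allowed

Parity must change: even → odd — ok.
ΔS = 0: S: 0 → 0 — ok.
ΔJ = 0, ±1 (not J=0↔0): J: 4 → 4, ΔJ = +0 — ok.
ΔL = 0, ±1 (not L=0↔0): L: 4 → 4, ΔL = +0 — ok.
All four E1 rules are satisfied.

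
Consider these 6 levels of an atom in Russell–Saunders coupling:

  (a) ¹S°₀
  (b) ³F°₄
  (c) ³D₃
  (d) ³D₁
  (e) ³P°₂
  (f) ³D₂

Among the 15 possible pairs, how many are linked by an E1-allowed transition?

(a)–(b): forbidden (parity, ΔS, ΔL, ΔJ).
(a)–(c): forbidden (ΔS, ΔL, ΔJ).
(a)–(d): forbidden (ΔS, ΔL).
(a)–(e): forbidden (parity, ΔS, ΔJ).
(a)–(f): forbidden (ΔS, ΔL, ΔJ).
(b)–(c): allowed.
(b)–(d): forbidden (ΔJ).
(b)–(e): forbidden (parity, ΔL, ΔJ).
(b)–(f): forbidden (ΔJ).
(c)–(d): forbidden (parity, ΔJ).
(c)–(e): allowed.
(c)–(f): forbidden (parity).
(d)–(e): allowed.
(d)–(f): forbidden (parity).
(e)–(f): allowed.
Allowed pairs: 4 of 15.

4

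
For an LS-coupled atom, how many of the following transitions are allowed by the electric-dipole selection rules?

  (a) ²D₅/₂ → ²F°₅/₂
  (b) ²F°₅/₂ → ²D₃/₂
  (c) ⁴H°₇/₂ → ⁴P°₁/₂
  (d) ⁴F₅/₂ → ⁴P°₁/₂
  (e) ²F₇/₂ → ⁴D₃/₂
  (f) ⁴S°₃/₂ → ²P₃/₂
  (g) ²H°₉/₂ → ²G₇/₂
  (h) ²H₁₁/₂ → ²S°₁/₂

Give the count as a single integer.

(a) allowed
(b) allowed
(c) forbidden (parity, ΔL, ΔJ fail)
(d) forbidden (ΔL, ΔJ fail)
(e) forbidden (parity, ΔS, ΔJ fail)
(f) forbidden (ΔS fails)
(g) allowed
(h) forbidden (ΔL, ΔJ fail)
Total allowed: 3 of 8.

3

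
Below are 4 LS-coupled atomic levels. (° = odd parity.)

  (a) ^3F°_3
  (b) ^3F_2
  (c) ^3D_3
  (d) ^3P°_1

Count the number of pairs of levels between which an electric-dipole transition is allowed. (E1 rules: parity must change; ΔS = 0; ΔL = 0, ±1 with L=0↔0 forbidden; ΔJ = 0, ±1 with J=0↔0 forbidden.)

2

(a)–(b): allowed.
(a)–(c): allowed.
(a)–(d): forbidden (parity, ΔL, ΔJ).
(b)–(c): forbidden (parity).
(b)–(d): forbidden (ΔL).
(c)–(d): forbidden (ΔJ).
Allowed pairs: 2 of 6.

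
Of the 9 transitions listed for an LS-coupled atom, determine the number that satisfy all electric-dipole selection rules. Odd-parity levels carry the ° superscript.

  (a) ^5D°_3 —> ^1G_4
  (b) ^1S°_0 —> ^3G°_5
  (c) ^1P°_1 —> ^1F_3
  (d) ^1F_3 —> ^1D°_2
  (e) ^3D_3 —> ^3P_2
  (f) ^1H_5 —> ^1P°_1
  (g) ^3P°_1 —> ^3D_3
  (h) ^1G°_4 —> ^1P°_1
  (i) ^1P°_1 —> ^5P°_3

1

(a) forbidden (ΔS, ΔL fail)
(b) forbidden (parity, ΔS, ΔL, ΔJ fail)
(c) forbidden (ΔL, ΔJ fail)
(d) allowed
(e) forbidden (parity fails)
(f) forbidden (ΔL, ΔJ fail)
(g) forbidden (ΔJ fails)
(h) forbidden (parity, ΔL, ΔJ fail)
(i) forbidden (parity, ΔS, ΔJ fail)
Total allowed: 1 of 9.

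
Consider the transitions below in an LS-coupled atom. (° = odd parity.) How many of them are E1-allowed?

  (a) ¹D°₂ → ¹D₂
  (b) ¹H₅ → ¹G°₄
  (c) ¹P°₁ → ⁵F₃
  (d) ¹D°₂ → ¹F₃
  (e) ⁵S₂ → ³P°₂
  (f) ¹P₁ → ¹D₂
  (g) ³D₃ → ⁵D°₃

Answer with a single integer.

(a) allowed
(b) allowed
(c) forbidden (ΔS, ΔL, ΔJ fail)
(d) allowed
(e) forbidden (ΔS fails)
(f) forbidden (parity fails)
(g) forbidden (ΔS fails)
Total allowed: 3 of 7.

3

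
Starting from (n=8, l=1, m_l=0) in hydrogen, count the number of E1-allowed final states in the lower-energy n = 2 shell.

E1 requires Δl = ±1, so l_f ∈ {0, 2}; with 0 ≤ l_f ≤ n_f−1 = 1, the allowed l_f values are {0}.
For l_f = 0: m_f ∈ {m_i−1, m_i, m_i+1} ∩ [−0, 0] = {0} → 1 state.
Total: 1.

1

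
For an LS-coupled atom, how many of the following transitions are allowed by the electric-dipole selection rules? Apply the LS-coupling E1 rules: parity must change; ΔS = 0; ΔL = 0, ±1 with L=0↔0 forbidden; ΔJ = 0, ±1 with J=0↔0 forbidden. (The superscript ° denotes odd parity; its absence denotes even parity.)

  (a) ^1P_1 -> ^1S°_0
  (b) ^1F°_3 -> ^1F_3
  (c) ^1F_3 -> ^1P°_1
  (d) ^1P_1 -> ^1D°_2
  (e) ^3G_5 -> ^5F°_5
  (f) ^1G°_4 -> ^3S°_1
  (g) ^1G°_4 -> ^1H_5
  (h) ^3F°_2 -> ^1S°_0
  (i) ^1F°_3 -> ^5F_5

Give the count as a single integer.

(a) allowed
(b) allowed
(c) forbidden (ΔL, ΔJ fail)
(d) allowed
(e) forbidden (ΔS fails)
(f) forbidden (parity, ΔS, ΔL, ΔJ fail)
(g) allowed
(h) forbidden (parity, ΔS, ΔL, ΔJ fail)
(i) forbidden (ΔS, ΔJ fail)
Total allowed: 4 of 9.

4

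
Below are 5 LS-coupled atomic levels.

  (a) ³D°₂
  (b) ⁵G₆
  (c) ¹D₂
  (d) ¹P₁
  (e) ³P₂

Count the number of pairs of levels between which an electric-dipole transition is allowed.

1

(a)–(b): forbidden (ΔS, ΔL, ΔJ).
(a)–(c): forbidden (ΔS).
(a)–(d): forbidden (ΔS).
(a)–(e): allowed.
(b)–(c): forbidden (parity, ΔS, ΔL, ΔJ).
(b)–(d): forbidden (parity, ΔS, ΔL, ΔJ).
(b)–(e): forbidden (parity, ΔS, ΔL, ΔJ).
(c)–(d): forbidden (parity).
(c)–(e): forbidden (parity, ΔS).
(d)–(e): forbidden (parity, ΔS).
Allowed pairs: 1 of 10.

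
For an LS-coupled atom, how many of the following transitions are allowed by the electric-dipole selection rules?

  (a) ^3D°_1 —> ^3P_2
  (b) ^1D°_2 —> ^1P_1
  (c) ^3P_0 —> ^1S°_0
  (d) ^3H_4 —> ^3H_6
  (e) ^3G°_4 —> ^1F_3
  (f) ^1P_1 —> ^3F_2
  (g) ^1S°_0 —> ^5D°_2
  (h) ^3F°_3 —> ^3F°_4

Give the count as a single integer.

2

(a) allowed
(b) allowed
(c) forbidden (ΔS, ΔJ fail)
(d) forbidden (parity, ΔJ fail)
(e) forbidden (ΔS fails)
(f) forbidden (parity, ΔS, ΔL fail)
(g) forbidden (parity, ΔS, ΔL, ΔJ fail)
(h) forbidden (parity fails)
Total allowed: 2 of 8.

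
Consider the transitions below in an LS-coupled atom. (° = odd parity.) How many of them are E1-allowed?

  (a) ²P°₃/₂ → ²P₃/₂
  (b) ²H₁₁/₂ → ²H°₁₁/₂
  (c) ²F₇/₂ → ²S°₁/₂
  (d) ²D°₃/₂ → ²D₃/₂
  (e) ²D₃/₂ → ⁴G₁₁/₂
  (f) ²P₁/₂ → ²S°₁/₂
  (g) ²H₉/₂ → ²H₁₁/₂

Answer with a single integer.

4

(a) allowed
(b) allowed
(c) forbidden (ΔL, ΔJ fail)
(d) allowed
(e) forbidden (parity, ΔS, ΔL, ΔJ fail)
(f) allowed
(g) forbidden (parity fails)
Total allowed: 4 of 7.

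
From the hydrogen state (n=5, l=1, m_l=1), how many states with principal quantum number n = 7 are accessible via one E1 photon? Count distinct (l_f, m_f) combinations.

E1 requires Δl = ±1, so l_f ∈ {0, 2}; with 0 ≤ l_f ≤ n_f−1 = 6, the allowed l_f values are {0, 2}.
For l_f = 0: m_f ∈ {m_i−1, m_i, m_i+1} ∩ [−0, 0] = {0} → 1 state.
For l_f = 2: m_f ∈ {m_i−1, m_i, m_i+1} ∩ [−2, 2] = {0, 1, 2} → 3 states.
Total: 4.

4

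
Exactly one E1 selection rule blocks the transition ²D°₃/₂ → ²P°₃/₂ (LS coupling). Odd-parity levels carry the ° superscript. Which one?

parity

Reading off the term symbols: S 1/2→1/2, L 2→1, J 3/2→3/2, parity odd→odd.
Parity must change: odd → odd — ✗.
ΔS = 0: S: 1/2 → 1/2 — ✓.
ΔL = 0, ±1 (not L=0↔0): L: 2 → 1, ΔL = -1 — ✓.
ΔJ = 0, ±1 (not J=0↔0): J: 3/2 → 3/2, ΔJ = +0 — ✓.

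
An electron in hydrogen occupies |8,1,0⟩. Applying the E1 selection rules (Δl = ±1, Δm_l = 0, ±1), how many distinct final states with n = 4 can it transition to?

E1 requires Δl = ±1, so l_f ∈ {0, 2}; with 0 ≤ l_f ≤ n_f−1 = 3, the allowed l_f values are {0, 2}.
For l_f = 0: m_f ∈ {m_i−1, m_i, m_i+1} ∩ [−0, 0] = {0} → 1 state.
For l_f = 2: m_f ∈ {m_i−1, m_i, m_i+1} ∩ [−2, 2] = {-1, 0, 1} → 3 states.
Total: 4.

4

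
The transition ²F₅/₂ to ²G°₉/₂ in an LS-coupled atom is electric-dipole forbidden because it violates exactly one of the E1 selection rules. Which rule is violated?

ΔL = 0, ±1 (not L=0↔0): L: 3 → 4, ΔL = +1 — ok.
ΔS = 0: S: 1/2 → 1/2 — ok.
ΔJ = 0, ±1 (not J=0↔0): J: 5/2 → 9/2, ΔJ = +2 — fails.
Parity must change: even → odd — ok.

the ΔJ = 0, ±1 rule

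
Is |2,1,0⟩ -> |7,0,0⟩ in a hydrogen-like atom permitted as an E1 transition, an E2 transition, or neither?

E1

Δl = 0 − 1 = -1; l_i + l_f = 1.
Δm_l = +0.
E1 (Δl = ±1, |Δm_l| ≤ 1): satisfied.
E2 (Δl = 0,±2, l_i+l_f ≥ 2, |Δm_l| ≤ 2): not satisfied.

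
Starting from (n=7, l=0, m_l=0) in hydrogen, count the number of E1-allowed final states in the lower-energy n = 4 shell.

3

E1 requires Δl = ±1, so l_f ∈ {-1, 1}; with 0 ≤ l_f ≤ n_f−1 = 3, the allowed l_f values are {1}.
For l_f = 1: m_f ∈ {m_i−1, m_i, m_i+1} ∩ [−1, 1] = {-1, 0, 1} → 3 states.
Total: 3.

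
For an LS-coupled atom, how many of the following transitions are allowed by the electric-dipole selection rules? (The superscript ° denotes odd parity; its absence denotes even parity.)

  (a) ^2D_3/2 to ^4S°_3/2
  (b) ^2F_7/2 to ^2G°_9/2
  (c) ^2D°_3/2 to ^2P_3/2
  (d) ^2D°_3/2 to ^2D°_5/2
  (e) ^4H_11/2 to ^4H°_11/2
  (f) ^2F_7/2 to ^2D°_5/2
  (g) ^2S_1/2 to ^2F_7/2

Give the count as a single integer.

4

(a) forbidden (ΔS, ΔL fail)
(b) allowed
(c) allowed
(d) forbidden (parity fails)
(e) allowed
(f) allowed
(g) forbidden (parity, ΔL, ΔJ fail)
Total allowed: 4 of 7.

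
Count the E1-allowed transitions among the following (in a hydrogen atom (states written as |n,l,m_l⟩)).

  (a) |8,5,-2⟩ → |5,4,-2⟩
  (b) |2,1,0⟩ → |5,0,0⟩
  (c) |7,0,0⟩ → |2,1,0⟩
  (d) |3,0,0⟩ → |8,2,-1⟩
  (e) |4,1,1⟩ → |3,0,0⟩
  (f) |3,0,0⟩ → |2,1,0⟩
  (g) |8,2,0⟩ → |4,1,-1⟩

6

(a) allowed
(b) allowed
(c) allowed
(d) forbidden — Δl = +2 (E1 requires Δl = ±1)
(e) allowed
(f) allowed
(g) allowed
Total allowed: 6 of 7.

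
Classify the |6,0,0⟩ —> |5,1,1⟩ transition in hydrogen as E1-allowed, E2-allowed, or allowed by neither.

Δl = 1 − 0 = +1; l_i + l_f = 1.
Δm_l = +1.
E1 (Δl = ±1, |Δm_l| ≤ 1): satisfied.
E2 (Δl = 0,±2, l_i+l_f ≥ 2, |Δm_l| ≤ 2): not satisfied.

E1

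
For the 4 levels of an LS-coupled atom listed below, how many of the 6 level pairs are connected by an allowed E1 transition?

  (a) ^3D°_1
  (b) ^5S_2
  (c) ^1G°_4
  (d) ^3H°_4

(a)–(b): forbidden (ΔS, ΔL).
(a)–(c): forbidden (parity, ΔS, ΔL, ΔJ).
(a)–(d): forbidden (parity, ΔL, ΔJ).
(b)–(c): forbidden (ΔS, ΔL, ΔJ).
(b)–(d): forbidden (ΔS, ΔL, ΔJ).
(c)–(d): forbidden (parity, ΔS).
Allowed pairs: 0 of 6.

0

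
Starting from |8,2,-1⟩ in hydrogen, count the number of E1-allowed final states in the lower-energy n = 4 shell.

E1 requires Δl = ±1, so l_f ∈ {1, 3}; with 0 ≤ l_f ≤ n_f−1 = 3, the allowed l_f values are {1, 3}.
For l_f = 1: m_f ∈ {m_i−1, m_i, m_i+1} ∩ [−1, 1] = {-1, 0} → 2 states.
For l_f = 3: m_f ∈ {m_i−1, m_i, m_i+1} ∩ [−3, 3] = {-2, -1, 0} → 3 states.
Total: 5.

5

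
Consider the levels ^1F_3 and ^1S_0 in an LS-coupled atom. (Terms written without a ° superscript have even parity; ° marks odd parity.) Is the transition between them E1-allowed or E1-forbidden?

Parity must change: even → even — fails.
ΔS = 0: S: 0 → 0 — passes.
ΔL = 0, ±1 (not L=0↔0): L: 3 → 0, ΔL = -3 — fails.
ΔJ = 0, ±1 (not J=0↔0): J: 3 → 0, ΔJ = -3 — fails.
Rule(s) violated: parity, ΔL, ΔJ.

forbidden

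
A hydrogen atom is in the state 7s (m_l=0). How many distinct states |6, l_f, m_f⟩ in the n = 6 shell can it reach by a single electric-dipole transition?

E1 requires Δl = ±1, so l_f ∈ {-1, 1}; with 0 ≤ l_f ≤ n_f−1 = 5, the allowed l_f values are {1}.
For l_f = 1: m_f ∈ {m_i−1, m_i, m_i+1} ∩ [−1, 1] = {-1, 0, 1} → 3 states.
Total: 3.

3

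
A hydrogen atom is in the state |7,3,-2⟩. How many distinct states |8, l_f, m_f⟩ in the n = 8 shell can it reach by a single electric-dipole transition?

E1 requires Δl = ±1, so l_f ∈ {2, 4}; with 0 ≤ l_f ≤ n_f−1 = 7, the allowed l_f values are {2, 4}.
For l_f = 2: m_f ∈ {m_i−1, m_i, m_i+1} ∩ [−2, 2] = {-2, -1} → 2 states.
For l_f = 4: m_f ∈ {m_i−1, m_i, m_i+1} ∩ [−4, 4] = {-3, -2, -1} → 3 states.
Total: 5.

5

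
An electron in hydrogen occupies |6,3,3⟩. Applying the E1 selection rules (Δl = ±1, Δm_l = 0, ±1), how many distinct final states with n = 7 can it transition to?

4

E1 requires Δl = ±1, so l_f ∈ {2, 4}; with 0 ≤ l_f ≤ n_f−1 = 6, the allowed l_f values are {2, 4}.
For l_f = 2: m_f ∈ {m_i−1, m_i, m_i+1} ∩ [−2, 2] = {2} → 1 state.
For l_f = 4: m_f ∈ {m_i−1, m_i, m_i+1} ∩ [−4, 4] = {2, 3, 4} → 3 states.
Total: 4.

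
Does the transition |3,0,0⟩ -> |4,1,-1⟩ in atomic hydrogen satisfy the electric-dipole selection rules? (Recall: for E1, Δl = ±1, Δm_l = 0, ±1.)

allowed

Initial l = 0, final l = 1, so Δl = +1. E1 requires Δl = ±1: satisfied.
m_l: 0 → -1 (Δm_l = -1). |Δm_l| ≤ 1 satisfied.
All E1 selection rules are satisfied.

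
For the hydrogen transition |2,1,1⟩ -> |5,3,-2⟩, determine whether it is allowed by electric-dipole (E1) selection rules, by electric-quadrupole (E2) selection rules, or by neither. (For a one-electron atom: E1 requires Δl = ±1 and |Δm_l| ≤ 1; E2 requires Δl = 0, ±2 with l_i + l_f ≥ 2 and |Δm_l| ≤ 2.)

neither

Δl = 3 − 1 = +2; l_i + l_f = 4.
Δm_l = -3.
E1 (Δl = ±1, |Δm_l| ≤ 1): not satisfied.
E2 (Δl = 0,±2, l_i+l_f ≥ 2, |Δm_l| ≤ 2): not satisfied.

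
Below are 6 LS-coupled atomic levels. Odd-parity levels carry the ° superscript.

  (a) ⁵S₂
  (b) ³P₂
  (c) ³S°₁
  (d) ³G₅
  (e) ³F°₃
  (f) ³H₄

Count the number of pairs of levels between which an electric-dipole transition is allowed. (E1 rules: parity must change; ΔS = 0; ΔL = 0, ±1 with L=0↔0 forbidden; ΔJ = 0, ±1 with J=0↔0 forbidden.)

(a)–(b): forbidden (parity, ΔS).
(a)–(c): forbidden (ΔS, ΔL).
(a)–(d): forbidden (parity, ΔS, ΔL, ΔJ).
(a)–(e): forbidden (ΔS, ΔL).
(a)–(f): forbidden (parity, ΔS, ΔL, ΔJ).
(b)–(c): allowed.
(b)–(d): forbidden (parity, ΔL, ΔJ).
(b)–(e): forbidden (ΔL).
(b)–(f): forbidden (parity, ΔL, ΔJ).
(c)–(d): forbidden (ΔL, ΔJ).
(c)–(e): forbidden (parity, ΔL, ΔJ).
(c)–(f): forbidden (ΔL, ΔJ).
(d)–(e): forbidden (ΔJ).
(d)–(f): forbidden (parity).
(e)–(f): forbidden (ΔL).
Allowed pairs: 1 of 15.

1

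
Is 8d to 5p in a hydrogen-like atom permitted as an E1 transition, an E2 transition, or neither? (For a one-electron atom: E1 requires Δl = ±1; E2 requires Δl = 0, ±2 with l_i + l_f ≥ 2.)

Δl = 1 − 2 = -1; l_i + l_f = 3.
E1 (Δl = ±1): satisfied.
E2 (Δl = 0,±2, l_i+l_f ≥ 2): not satisfied.

E1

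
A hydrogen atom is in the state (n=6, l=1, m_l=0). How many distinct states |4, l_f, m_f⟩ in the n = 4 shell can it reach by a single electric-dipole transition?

E1 requires Δl = ±1, so l_f ∈ {0, 2}; with 0 ≤ l_f ≤ n_f−1 = 3, the allowed l_f values are {0, 2}.
For l_f = 0: m_f ∈ {m_i−1, m_i, m_i+1} ∩ [−0, 0] = {0} → 1 state.
For l_f = 2: m_f ∈ {m_i−1, m_i, m_i+1} ∩ [−2, 2] = {-1, 0, 1} → 3 states.
Total: 4.

4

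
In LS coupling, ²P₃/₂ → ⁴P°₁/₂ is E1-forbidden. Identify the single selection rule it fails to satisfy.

the ΔS = 0 rule

Initial level: S=1/2, L=1, J=3/2, parity even. Final level: S=3/2, L=1, J=1/2, parity odd.
ΔJ = 0, ±1 (not J=0↔0): J: 3/2 → 1/2, ΔJ = -1 — ok.
Parity must change: even → odd — ok.
ΔL = 0, ±1 (not L=0↔0): L: 1 → 1, ΔL = +0 — ok.
ΔS = 0: S: 1/2 → 3/2 — fails.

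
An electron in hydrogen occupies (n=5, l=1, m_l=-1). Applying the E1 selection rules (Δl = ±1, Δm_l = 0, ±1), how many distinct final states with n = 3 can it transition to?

4

E1 requires Δl = ±1, so l_f ∈ {0, 2}; with 0 ≤ l_f ≤ n_f−1 = 2, the allowed l_f values are {0, 2}.
For l_f = 0: m_f ∈ {m_i−1, m_i, m_i+1} ∩ [−0, 0] = {0} → 1 state.
For l_f = 2: m_f ∈ {m_i−1, m_i, m_i+1} ∩ [−2, 2] = {-2, -1, 0} → 3 states.
Total: 4.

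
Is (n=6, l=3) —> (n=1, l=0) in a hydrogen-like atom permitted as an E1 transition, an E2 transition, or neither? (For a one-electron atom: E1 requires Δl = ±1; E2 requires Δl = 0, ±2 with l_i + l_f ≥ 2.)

neither

Δl = 0 − 3 = -3; l_i + l_f = 3.
E1 (Δl = ±1): not satisfied.
E2 (Δl = 0,±2, l_i+l_f ≥ 2): not satisfied.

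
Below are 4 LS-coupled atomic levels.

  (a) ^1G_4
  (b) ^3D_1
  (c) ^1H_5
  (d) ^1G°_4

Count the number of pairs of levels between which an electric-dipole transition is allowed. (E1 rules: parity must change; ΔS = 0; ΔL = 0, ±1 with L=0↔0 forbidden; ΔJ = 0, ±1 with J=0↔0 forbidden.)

(a)–(b): forbidden (parity, ΔS, ΔL, ΔJ).
(a)–(c): forbidden (parity).
(a)–(d): allowed.
(b)–(c): forbidden (parity, ΔS, ΔL, ΔJ).
(b)–(d): forbidden (ΔS, ΔL, ΔJ).
(c)–(d): allowed.
Allowed pairs: 2 of 6.

2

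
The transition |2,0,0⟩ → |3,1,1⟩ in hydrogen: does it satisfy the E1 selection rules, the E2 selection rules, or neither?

E1

Δl = 1 − 0 = +1; l_i + l_f = 1.
Δm_l = +1.
E1 (Δl = ±1, |Δm_l| ≤ 1): satisfied.
E2 (Δl = 0,±2, l_i+l_f ≥ 2, |Δm_l| ≤ 2): not satisfied.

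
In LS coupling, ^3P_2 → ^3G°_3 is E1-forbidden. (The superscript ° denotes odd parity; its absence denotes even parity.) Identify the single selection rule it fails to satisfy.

the ΔL = 0, ±1 rule

Initial level: S=1, L=1, J=2, parity even. Final level: S=1, L=4, J=3, parity odd.
Parity must change: even → odd — ok.
ΔS = 0: S: 1 → 1 — ok.
ΔL = 0, ±1 (not L=0↔0): L: 1 → 4, ΔL = +3 — fails.
ΔJ = 0, ±1 (not J=0↔0): J: 2 → 3, ΔJ = +1 — ok.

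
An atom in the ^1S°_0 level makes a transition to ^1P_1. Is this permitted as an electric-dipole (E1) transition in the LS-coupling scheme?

allowed

Initial level: S=0, L=0, J=0, parity odd. Final level: S=0, L=1, J=1, parity even.
Parity must change: odd → even — passes.
ΔS = 0: S: 0 → 0 — passes.
ΔL = 0, ±1 (not L=0↔0): L: 0 → 1, ΔL = +1 — passes.
ΔJ = 0, ±1 (not J=0↔0): J: 0 → 1, ΔJ = +1 — passes.
All four E1 rules are satisfied.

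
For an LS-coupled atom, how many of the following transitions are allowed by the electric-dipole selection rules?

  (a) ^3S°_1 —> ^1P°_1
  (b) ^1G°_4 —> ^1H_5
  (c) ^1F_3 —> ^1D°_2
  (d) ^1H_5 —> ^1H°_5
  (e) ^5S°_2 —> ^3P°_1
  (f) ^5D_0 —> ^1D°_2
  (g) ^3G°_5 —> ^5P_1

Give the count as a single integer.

(a) forbidden (parity, ΔS fail)
(b) allowed
(c) allowed
(d) allowed
(e) forbidden (parity, ΔS fail)
(f) forbidden (ΔS, ΔJ fail)
(g) forbidden (ΔS, ΔL, ΔJ fail)
Total allowed: 3 of 7.

3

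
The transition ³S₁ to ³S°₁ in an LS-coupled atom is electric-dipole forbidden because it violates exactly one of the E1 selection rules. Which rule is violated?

the L=0 ↔ L=0 exclusion

Reading off the term symbols: S 1→1, L 0→0, J 1→1, parity even→odd.
ΔL = 0, ±1 (not L=0↔0): L: 0 → 0, ΔL = +0 — violated.
Parity must change: even → odd — satisfied.
ΔJ = 0, ±1 (not J=0↔0): J: 1 → 1, ΔJ = +0 — satisfied.
ΔS = 0: S: 1 → 1 — satisfied.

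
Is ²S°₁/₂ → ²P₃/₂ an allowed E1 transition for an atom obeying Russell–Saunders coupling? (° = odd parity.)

allowed

Parity must change: odd → even — passes.
ΔL = 0, ±1 (not L=0↔0): L: 0 → 1, ΔL = +1 — passes.
ΔS = 0: S: 1/2 → 1/2 — passes.
ΔJ = 0, ±1 (not J=0↔0): J: 1/2 → 3/2, ΔJ = +1 — passes.
All four E1 rules are satisfied.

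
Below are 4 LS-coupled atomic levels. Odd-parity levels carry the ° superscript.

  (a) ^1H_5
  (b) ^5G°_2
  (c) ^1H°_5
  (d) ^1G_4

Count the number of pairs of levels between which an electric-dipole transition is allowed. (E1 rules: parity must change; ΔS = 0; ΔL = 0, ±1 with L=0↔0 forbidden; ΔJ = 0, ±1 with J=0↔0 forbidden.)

2

(a)–(b): forbidden (ΔS, ΔJ).
(a)–(c): allowed.
(a)–(d): forbidden (parity).
(b)–(c): forbidden (parity, ΔS, ΔJ).
(b)–(d): forbidden (ΔS, ΔJ).
(c)–(d): allowed.
Allowed pairs: 2 of 6.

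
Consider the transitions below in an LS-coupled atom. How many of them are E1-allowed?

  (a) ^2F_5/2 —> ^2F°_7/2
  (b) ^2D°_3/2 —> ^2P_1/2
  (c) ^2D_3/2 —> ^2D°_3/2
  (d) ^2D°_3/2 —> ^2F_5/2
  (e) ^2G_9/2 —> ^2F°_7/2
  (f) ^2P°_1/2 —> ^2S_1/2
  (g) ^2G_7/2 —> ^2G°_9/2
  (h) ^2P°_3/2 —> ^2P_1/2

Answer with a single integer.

(a) allowed
(b) allowed
(c) allowed
(d) allowed
(e) allowed
(f) allowed
(g) allowed
(h) allowed
Total allowed: 8 of 8.

8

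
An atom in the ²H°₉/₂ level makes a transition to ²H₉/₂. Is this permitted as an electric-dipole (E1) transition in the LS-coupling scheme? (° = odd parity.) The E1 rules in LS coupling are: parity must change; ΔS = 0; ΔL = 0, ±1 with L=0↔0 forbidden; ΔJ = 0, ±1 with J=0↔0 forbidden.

Initial level: S=1/2, L=5, J=9/2, parity odd. Final level: S=1/2, L=5, J=9/2, parity even.
Parity must change: odd → even — satisfied.
ΔS = 0: S: 1/2 → 1/2 — satisfied.
ΔL = 0, ±1 (not L=0↔0): L: 5 → 5, ΔL = +0 — satisfied.
ΔJ = 0, ±1 (not J=0↔0): J: 9/2 → 9/2, ΔJ = +0 — satisfied.
All four E1 rules are satisfied.

allowed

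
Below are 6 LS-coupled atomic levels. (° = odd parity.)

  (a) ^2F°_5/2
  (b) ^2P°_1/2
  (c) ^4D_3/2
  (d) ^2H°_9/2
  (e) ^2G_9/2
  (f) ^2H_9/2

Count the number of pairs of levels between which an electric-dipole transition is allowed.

2

(a)–(b): forbidden (parity, ΔL, ΔJ).
(a)–(c): forbidden (ΔS).
(a)–(d): forbidden (parity, ΔL, ΔJ).
(a)–(e): forbidden (ΔJ).
(a)–(f): forbidden (ΔL, ΔJ).
(b)–(c): forbidden (ΔS).
(b)–(d): forbidden (parity, ΔL, ΔJ).
(b)–(e): forbidden (ΔL, ΔJ).
(b)–(f): forbidden (ΔL, ΔJ).
(c)–(d): forbidden (ΔS, ΔL, ΔJ).
(c)–(e): forbidden (parity, ΔS, ΔL, ΔJ).
(c)–(f): forbidden (parity, ΔS, ΔL, ΔJ).
(d)–(e): allowed.
(d)–(f): allowed.
(e)–(f): forbidden (parity).
Allowed pairs: 2 of 15.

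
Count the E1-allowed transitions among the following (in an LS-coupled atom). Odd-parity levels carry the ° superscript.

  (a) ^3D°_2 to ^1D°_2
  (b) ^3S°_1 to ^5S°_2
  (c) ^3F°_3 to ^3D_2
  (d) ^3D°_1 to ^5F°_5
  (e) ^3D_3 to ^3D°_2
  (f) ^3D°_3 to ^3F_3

(a) forbidden (parity, ΔS fail)
(b) forbidden (parity, ΔS, ΔL fail)
(c) allowed
(d) forbidden (parity, ΔS, ΔJ fail)
(e) allowed
(f) allowed
Total allowed: 3 of 6.

3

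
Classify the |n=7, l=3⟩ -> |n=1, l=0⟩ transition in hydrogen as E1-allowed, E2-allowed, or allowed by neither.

neither

Δl = 0 − 3 = -3; l_i + l_f = 3.
E1 (Δl = ±1): not satisfied.
E2 (Δl = 0,±2, l_i+l_f ≥ 2): not satisfied.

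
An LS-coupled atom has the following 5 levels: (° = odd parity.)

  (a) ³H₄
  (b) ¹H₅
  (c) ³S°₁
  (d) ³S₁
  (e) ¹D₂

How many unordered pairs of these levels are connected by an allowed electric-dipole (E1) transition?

(a)–(b): forbidden (parity, ΔS).
(a)–(c): forbidden (ΔL, ΔJ).
(a)–(d): forbidden (parity, ΔL, ΔJ).
(a)–(e): forbidden (parity, ΔS, ΔL, ΔJ).
(b)–(c): forbidden (ΔS, ΔL, ΔJ).
(b)–(d): forbidden (parity, ΔS, ΔL, ΔJ).
(b)–(e): forbidden (parity, ΔL, ΔJ).
(c)–(d): forbidden (ΔL).
(c)–(e): forbidden (ΔS, ΔL).
(d)–(e): forbidden (parity, ΔS, ΔL).
Allowed pairs: 0 of 10.

0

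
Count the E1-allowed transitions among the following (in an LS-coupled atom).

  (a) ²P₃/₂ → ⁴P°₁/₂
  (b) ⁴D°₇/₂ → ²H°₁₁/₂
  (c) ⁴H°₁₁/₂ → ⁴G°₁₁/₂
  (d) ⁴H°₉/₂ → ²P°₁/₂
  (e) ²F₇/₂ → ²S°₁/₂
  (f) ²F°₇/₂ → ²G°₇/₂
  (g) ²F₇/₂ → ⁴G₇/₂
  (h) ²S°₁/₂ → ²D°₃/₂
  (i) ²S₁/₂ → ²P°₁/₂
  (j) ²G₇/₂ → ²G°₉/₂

(a) forbidden (ΔS fails)
(b) forbidden (parity, ΔS, ΔL, ΔJ fail)
(c) forbidden (parity fails)
(d) forbidden (parity, ΔS, ΔL, ΔJ fail)
(e) forbidden (ΔL, ΔJ fail)
(f) forbidden (parity fails)
(g) forbidden (parity, ΔS fail)
(h) forbidden (parity, ΔL fail)
(i) allowed
(j) allowed
Total allowed: 2 of 10.

2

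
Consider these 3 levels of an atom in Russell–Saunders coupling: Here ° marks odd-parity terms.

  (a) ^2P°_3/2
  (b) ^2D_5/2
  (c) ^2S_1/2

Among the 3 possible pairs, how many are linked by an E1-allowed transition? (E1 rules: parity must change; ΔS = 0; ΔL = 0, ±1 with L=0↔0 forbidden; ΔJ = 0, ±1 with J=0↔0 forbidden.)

(a)–(b): allowed.
(a)–(c): allowed.
(b)–(c): forbidden (parity, ΔL, ΔJ).
Allowed pairs: 2 of 3.

2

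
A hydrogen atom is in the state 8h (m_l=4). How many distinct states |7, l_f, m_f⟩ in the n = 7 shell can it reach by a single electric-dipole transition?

E1 requires Δl = ±1, so l_f ∈ {4, 6}; with 0 ≤ l_f ≤ n_f−1 = 6, the allowed l_f values are {4, 6}.
For l_f = 4: m_f ∈ {m_i−1, m_i, m_i+1} ∩ [−4, 4] = {3, 4} → 2 states.
For l_f = 6: m_f ∈ {m_i−1, m_i, m_i+1} ∩ [−6, 6] = {3, 4, 5} → 3 states.
Total: 5.

5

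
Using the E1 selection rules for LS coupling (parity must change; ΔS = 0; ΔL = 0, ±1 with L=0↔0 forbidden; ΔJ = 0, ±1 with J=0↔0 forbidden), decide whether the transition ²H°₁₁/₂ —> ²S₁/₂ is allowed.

forbidden

Reading off the term symbols: S 1/2→1/2, L 5→0, J 11/2→1/2, parity odd→even.
Parity must change: odd → even — ok.
ΔS = 0: S: 1/2 → 1/2 — ok.
ΔL = 0, ±1 (not L=0↔0): L: 5 → 0, ΔL = -5 — fails.
ΔJ = 0, ±1 (not J=0↔0): J: 11/2 → 1/2, ΔJ = -5 — fails.
Rule(s) violated: ΔL, ΔJ.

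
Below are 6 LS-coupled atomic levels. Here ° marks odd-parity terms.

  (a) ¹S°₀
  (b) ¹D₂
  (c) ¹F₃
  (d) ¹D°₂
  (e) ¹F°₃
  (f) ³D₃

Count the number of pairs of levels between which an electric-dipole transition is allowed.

4

(a)–(b): forbidden (ΔL, ΔJ).
(a)–(c): forbidden (ΔL, ΔJ).
(a)–(d): forbidden (parity, ΔL, ΔJ).
(a)–(e): forbidden (parity, ΔL, ΔJ).
(a)–(f): forbidden (ΔS, ΔL, ΔJ).
(b)–(c): forbidden (parity).
(b)–(d): allowed.
(b)–(e): allowed.
(b)–(f): forbidden (parity, ΔS).
(c)–(d): allowed.
(c)–(e): allowed.
(c)–(f): forbidden (parity, ΔS).
(d)–(e): forbidden (parity).
(d)–(f): forbidden (ΔS).
(e)–(f): forbidden (ΔS).
Allowed pairs: 4 of 15.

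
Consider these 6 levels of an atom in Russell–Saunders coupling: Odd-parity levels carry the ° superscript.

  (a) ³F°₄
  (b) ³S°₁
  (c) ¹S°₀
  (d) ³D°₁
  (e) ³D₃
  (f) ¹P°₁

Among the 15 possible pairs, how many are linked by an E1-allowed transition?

1

(a)–(b): forbidden (parity, ΔL, ΔJ).
(a)–(c): forbidden (parity, ΔS, ΔL, ΔJ).
(a)–(d): forbidden (parity, ΔJ).
(a)–(e): allowed.
(a)–(f): forbidden (parity, ΔS, ΔL, ΔJ).
(b)–(c): forbidden (parity, ΔS, ΔL).
(b)–(d): forbidden (parity, ΔL).
(b)–(e): forbidden (ΔL, ΔJ).
(b)–(f): forbidden (parity, ΔS).
(c)–(d): forbidden (parity, ΔS, ΔL).
(c)–(e): forbidden (ΔS, ΔL, ΔJ).
(c)–(f): forbidden (parity).
(d)–(e): forbidden (ΔJ).
(d)–(f): forbidden (parity, ΔS).
(e)–(f): forbidden (ΔS, ΔJ).
Allowed pairs: 1 of 15.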